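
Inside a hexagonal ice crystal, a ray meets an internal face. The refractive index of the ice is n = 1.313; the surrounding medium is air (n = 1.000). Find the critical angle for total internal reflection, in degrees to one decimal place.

sin θ_c = n_air / n = 1.000 / 1.313 = 0.7616.
θ_c = arcsin(0.7616) = 49.61°.

49.6°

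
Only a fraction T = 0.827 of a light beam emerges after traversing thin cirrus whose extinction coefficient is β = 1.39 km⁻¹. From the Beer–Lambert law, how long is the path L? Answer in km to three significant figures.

Beer–Lambert: T = exp(−βL) ⇒ L = −ln(T)/β = −ln(0.827)/1.39 = 0.1900/1.39 = 0.1367 km.

0.137 km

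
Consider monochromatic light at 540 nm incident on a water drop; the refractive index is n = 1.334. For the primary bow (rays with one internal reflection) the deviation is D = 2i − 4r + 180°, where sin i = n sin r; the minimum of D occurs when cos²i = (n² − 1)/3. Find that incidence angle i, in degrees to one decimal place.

59.4°

cos²i = (1.334² − 1)/3 = (1.77956 − 1)/3 = 0.25985.
cos i = 0.50976, so i = 59.352°.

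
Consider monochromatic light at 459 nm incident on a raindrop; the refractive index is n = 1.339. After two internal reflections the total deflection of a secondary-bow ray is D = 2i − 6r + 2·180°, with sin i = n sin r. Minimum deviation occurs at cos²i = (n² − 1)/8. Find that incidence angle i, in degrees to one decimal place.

cos²i = (1.339² − 1)/8 = (1.79292 − 1)/8 = 0.09912.
cos i = 0.31483, so i = 71.650°.

71.6°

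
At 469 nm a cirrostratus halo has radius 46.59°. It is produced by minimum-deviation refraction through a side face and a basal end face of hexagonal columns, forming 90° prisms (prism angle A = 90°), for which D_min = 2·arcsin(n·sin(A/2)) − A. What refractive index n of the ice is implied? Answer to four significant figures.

Rearranging: n = sin((D_min + A)/2) / sin(A/2).
(D_min + A)/2 = (46.59° + 90°)/2 = 68.295°.
n = sin 68.295° / sin 45° = 0.9291 / 0.7071 = 1.3139.

1.314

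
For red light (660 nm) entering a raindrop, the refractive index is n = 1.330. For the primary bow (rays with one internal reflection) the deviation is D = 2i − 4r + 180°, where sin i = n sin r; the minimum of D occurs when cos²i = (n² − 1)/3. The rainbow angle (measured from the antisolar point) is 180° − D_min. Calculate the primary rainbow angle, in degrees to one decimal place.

42.5°

cos²i = (1.76890 − 1)/3 = 0.25630; i = arccos(0.50626) = 59.585°.
sin r = sin 59.585°/1.330 = 0.64841; r = 40.422°.
D_min = 2·59.585° − 4·40.422° + 180° = 137.484°.
Rainbow angle = 180° − D_min = 42.516°.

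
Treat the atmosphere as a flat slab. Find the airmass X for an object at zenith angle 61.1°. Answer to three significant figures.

X = sec z = 1/cos 61.1° = 1/0.4833 = 2.0692.

2.07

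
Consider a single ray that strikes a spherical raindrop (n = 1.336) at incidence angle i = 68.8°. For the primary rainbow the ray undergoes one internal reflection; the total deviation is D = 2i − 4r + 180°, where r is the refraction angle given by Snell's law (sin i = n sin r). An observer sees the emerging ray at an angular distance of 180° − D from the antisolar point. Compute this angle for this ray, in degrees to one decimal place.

39.4°

sin r = sin 68.8° / 1.336 = 0.9323/1.336 = 0.6978; r = 44.25°.
D = 2·68.8° − 4·44.25° + 180° = 137.60° − 177.02° + 180° = 140.58°.
Angle from antisolar point = 180° − D = 39.42°.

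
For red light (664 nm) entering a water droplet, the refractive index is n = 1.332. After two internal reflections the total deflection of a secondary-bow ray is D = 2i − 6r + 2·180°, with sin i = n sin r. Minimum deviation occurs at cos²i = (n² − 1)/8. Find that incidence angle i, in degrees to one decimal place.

71.9°

cos²i = (1.332² − 1)/8 = (1.77422 − 1)/8 = 0.09678.
cos i = 0.31109, so i = 71.875°.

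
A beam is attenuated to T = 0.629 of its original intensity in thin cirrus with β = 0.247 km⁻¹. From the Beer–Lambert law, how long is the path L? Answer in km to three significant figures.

Beer–Lambert: T = exp(−βL) ⇒ L = −ln(T)/β = −ln(0.629)/0.247 = 0.4636/0.247 = 1.877 km.

1.88 km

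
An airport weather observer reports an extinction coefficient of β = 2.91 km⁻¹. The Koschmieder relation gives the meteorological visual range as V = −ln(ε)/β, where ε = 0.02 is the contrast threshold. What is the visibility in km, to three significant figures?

V = −ln(0.02) / 2.91 = 3.912 / 2.91 = 1.3443 km.

1.34 km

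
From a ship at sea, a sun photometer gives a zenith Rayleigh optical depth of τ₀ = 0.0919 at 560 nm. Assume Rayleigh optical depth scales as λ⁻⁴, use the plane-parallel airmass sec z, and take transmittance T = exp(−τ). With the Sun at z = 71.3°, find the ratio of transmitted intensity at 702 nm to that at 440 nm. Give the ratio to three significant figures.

Airmass: sec 71.3° = 3.1190.
τ(702 nm) = 0.0919 × (560/702)⁴ × 3.1190 = 0.0919 × 0.4050 × 3.1190 = 0.1161.
τ(440 nm) = 0.0919 × (560/440)⁴ × 3.1190 = 0.0919 × 2.6239 × 3.1190 = 0.7521.
T(702)/T(440) = exp(τ_B − τ_A) = exp(0.6360) = 1.8890.

1.89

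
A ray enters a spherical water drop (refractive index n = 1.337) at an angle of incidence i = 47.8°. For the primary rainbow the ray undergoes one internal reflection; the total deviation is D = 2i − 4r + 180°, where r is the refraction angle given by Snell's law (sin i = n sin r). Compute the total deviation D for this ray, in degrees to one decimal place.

141.0°

sin r = sin 47.8° / 1.337 = 0.7408/1.337 = 0.5541; r = 33.65°.
D = 2·47.8° − 4·33.65° + 180° = 95.60° − 134.59° + 180° = 141.01°.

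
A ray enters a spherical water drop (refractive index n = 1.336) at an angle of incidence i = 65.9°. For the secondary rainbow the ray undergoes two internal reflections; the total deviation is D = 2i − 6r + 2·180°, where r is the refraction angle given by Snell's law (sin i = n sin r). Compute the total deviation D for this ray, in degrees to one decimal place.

sin r = sin 65.9° / 1.336 = 0.9128/1.336 = 0.6833; r = 43.10°.
D = 2·65.9° − 6·43.10° + 2·180° = 131.80° − 258.59° + 360° = 233.21°.

233.2°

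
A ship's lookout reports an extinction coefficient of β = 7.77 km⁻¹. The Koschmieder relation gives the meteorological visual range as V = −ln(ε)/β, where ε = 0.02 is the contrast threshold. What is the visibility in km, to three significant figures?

V = −ln(0.02) / 7.77 = 3.912 / 7.77 = 0.5035 km.

0.503 km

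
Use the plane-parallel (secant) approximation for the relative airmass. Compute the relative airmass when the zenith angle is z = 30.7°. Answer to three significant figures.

X = sec z = 1/cos 30.7° = 1/0.8599 = 1.1630.

1.16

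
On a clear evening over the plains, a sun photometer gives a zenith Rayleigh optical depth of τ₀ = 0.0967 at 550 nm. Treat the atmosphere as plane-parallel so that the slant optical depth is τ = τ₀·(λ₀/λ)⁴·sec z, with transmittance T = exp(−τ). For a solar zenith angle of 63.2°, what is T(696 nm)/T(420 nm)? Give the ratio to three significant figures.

Airmass: sec 63.2° = 2.2179.
τ(696 nm) = 0.0967 × (550/696)⁴ × 2.2179 = 0.0967 × 0.3900 × 2.2179 = 0.0836.
τ(420 nm) = 0.0967 × (550/420)⁴ × 2.2179 = 0.0967 × 2.9407 × 2.2179 = 0.6307.
T(696)/T(420) = exp(τ_B − τ_A) = exp(0.5471) = 1.7282.

1.73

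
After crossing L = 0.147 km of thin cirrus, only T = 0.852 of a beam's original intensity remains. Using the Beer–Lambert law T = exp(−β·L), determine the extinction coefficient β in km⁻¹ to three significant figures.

Beer–Lambert: T = exp(−βL) ⇒ β = −ln(T)/L = −ln(0.852)/0.147 = 0.1602/0.147 = 1.09 km⁻¹.

1.09 km⁻¹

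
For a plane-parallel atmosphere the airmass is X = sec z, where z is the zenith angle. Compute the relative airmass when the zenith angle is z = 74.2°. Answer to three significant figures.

X = sec z = 1/cos 74.2° = 1/0.2723 = 3.6727.

3.67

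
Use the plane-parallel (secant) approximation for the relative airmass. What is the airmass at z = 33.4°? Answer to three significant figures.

X = sec z = 1/cos 33.4° = 1/0.8348 = 1.1978.

1.20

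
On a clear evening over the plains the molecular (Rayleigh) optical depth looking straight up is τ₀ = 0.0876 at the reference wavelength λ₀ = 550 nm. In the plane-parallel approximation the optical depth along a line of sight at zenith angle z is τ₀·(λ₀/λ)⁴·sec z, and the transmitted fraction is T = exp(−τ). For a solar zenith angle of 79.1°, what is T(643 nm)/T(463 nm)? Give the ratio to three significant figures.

Airmass: sec 79.1° = 5.2883.
τ(643 nm) = 0.0876 × (550/643)⁴ × 5.2883 = 0.0876 × 0.5353 × 5.2883 = 0.2480.
τ(463 nm) = 0.0876 × (550/463)⁴ × 5.2883 = 0.0876 × 1.9913 × 5.2883 = 0.9225.
T(643)/T(463) = exp(τ_B − τ_A) = exp(0.6745) = 1.9630.

1.96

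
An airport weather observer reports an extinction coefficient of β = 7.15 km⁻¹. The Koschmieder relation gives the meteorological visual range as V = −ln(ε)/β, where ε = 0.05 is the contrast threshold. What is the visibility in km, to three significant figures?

V = −ln(0.05) / 7.15 = 2.996 / 7.15 = 0.4190 km.

0.419 km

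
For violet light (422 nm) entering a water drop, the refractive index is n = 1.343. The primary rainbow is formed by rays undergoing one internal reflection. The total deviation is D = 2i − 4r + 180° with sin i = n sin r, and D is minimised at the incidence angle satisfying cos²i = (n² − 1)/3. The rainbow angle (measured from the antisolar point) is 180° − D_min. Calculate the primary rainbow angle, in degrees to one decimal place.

cos²i = (1.80365 − 1)/3 = 0.26788; i = arccos(0.51757) = 58.830°.
sin r = sin 58.830°/1.343 = 0.63711; r = 39.577°.
D_min = 2·58.830° − 4·39.577° + 180° = 139.354°.
Rainbow angle = 180° − D_min = 40.646°.

40.6°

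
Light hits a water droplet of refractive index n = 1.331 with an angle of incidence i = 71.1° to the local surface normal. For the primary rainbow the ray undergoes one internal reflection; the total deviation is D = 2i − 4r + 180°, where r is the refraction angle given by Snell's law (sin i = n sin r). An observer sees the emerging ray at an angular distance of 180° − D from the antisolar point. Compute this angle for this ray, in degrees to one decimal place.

39.0°

sin r = sin 71.1° / 1.331 = 0.9461/1.331 = 0.7108; r = 45.30°.
D = 2·71.1° − 4·45.30° + 180° = 142.20° − 181.20° + 180° = 141.00°.
Angle from antisolar point = 180° − D = 39.00°.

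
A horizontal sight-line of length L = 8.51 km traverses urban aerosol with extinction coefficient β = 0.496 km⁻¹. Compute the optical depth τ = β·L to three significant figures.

4.22

τ = β·L = 0.496 × 8.51 = 4.2210.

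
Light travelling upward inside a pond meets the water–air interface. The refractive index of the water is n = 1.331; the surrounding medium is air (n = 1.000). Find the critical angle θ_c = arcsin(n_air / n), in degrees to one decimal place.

48.7°

sin θ_c = n_air / n = 1.000 / 1.331 = 0.7513.
θ_c = arcsin(0.7513) = 48.70°.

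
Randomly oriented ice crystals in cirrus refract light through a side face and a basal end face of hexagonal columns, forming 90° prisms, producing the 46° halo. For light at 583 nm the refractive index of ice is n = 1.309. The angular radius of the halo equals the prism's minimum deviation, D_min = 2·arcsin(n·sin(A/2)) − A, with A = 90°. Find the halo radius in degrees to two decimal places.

n·sin(A/2) = 1.309 × sin 45° = 1.309 × 0.7071 = 0.9256.
D_min = 2·arcsin(0.9256) − 90° = 2 × 67.759° − 90° = 45.519°.

45.52°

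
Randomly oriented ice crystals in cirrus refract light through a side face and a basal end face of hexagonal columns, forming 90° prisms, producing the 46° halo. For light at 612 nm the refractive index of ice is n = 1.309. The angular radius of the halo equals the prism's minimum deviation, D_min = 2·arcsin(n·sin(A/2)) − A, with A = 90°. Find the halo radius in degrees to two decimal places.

45.52°

n·sin(A/2) = 1.309 × sin 45° = 1.309 × 0.7071 = 0.9256.
D_min = 2·arcsin(0.9256) − 90° = 2 × 67.759° − 90° = 45.519°.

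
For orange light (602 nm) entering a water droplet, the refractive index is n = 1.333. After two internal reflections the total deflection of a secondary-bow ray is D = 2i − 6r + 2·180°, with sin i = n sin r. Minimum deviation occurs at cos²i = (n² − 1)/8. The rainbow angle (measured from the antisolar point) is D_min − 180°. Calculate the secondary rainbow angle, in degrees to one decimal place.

cos²i = (1.77689 − 1)/8 = 0.09711; i = arccos(0.31163) = 71.843°.
sin r = sin 71.843°/1.333 = 0.71283; r = 45.466°.
D_min = 2·71.843° − 6·45.466° + 360° = 230.891°.
Rainbow angle = D_min − 180° = 50.891°.

50.9°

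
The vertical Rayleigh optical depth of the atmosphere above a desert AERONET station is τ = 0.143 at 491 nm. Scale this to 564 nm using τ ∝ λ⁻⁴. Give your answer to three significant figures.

0.0821

τ(564 nm) = τ(491 nm) × (491/564)⁴ = 0.143 × (0.8706)⁴ = 0.143 × 0.5744 = 0.0821.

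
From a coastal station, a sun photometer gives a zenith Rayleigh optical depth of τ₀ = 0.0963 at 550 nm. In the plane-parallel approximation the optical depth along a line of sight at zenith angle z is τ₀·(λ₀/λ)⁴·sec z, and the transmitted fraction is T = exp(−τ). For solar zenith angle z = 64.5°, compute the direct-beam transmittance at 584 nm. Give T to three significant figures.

0.839

sec 64.5° = 2.3228.
τ = 0.0963 × (550/584)⁴ × 2.3228 = 0.0963 × 0.7867 × 2.3228 = 0.1760.
T = exp(−0.1760) = 0.8386.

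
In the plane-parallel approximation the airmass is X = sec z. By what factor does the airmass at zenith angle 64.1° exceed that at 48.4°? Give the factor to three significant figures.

X(64.1°)/X(48.4°) = sec 64.1° / sec 48.4° = cos 48.4° / cos 64.1° = 0.6639/0.4368 = 1.5200.

1.52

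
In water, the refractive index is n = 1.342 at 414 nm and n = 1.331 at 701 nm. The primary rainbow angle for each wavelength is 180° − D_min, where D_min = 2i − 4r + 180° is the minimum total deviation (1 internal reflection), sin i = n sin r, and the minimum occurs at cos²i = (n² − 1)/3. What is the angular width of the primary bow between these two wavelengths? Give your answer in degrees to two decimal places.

1.58°

At 414 nm (n = 1.342): cos²i = 0.26699 → i = 58.888°, r = 39.641°, D_min = 139.213°, rainbow angle = 40.787°.
At 701 nm (n = 1.331): cos²i = 0.25719 → i = 59.527°, r = 40.356°, D_min = 137.630°, rainbow angle = 42.370°.
Angular width = |40.787° − 42.370°| = 1.583°.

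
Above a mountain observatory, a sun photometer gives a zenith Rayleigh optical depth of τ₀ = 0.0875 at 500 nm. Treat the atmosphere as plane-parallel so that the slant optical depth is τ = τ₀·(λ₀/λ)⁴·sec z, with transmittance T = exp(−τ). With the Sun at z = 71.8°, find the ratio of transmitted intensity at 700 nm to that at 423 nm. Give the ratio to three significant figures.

1.61

Airmass: sec 71.8° = 3.2017.
τ(700 nm) = 0.0875 × (500/700)⁴ × 3.2017 = 0.0875 × 0.2603 × 3.2017 = 0.0729.
τ(423 nm) = 0.0875 × (500/423)⁴ × 3.2017 = 0.0875 × 1.9522 × 3.2017 = 0.5469.
T(700)/T(423) = exp(τ_B − τ_A) = exp(0.4740) = 1.6064.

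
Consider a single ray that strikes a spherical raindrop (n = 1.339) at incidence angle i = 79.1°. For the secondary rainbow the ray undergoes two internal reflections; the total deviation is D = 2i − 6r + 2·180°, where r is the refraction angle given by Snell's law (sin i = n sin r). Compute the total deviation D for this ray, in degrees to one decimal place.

235.2°

sin r = sin 79.1° / 1.339 = 0.9820/1.339 = 0.7334; r = 47.17°.
D = 2·79.1° − 6·47.17° + 2·180° = 158.20° − 283.01° + 360° = 235.19°.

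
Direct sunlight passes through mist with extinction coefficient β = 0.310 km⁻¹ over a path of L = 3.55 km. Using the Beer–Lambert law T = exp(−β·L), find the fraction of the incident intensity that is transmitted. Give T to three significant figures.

0.333

τ = β·L = 0.310 × 3.55 = 1.1005.
T = exp(−1.1005) = 0.3327.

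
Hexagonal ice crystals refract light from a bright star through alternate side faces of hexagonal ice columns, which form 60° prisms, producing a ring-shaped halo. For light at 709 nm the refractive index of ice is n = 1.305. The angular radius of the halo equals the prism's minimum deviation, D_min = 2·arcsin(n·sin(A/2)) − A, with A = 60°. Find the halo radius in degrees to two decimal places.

n·sin(A/2) = 1.305 × sin 30° = 1.305 × 0.5000 = 0.6525.
D_min = 2·arcsin(0.6525) − 60° = 2 × 40.730° − 60° = 21.461°.

21.46°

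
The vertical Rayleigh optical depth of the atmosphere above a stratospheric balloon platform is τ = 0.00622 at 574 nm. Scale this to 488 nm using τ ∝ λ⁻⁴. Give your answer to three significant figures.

0.0119

τ(488 nm) = τ(574 nm) × (574/488)⁴ = 0.00622 × (1.1762)⁴ = 0.00622 × 1.9141 = 0.0119.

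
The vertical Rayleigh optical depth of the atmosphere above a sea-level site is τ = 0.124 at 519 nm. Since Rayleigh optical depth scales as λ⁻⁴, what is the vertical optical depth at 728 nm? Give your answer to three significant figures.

τ(728 nm) = τ(519 nm) × (519/728)⁴ = 0.124 × (0.7129)⁴ = 0.124 × 0.2583 = 0.0320.

0.0320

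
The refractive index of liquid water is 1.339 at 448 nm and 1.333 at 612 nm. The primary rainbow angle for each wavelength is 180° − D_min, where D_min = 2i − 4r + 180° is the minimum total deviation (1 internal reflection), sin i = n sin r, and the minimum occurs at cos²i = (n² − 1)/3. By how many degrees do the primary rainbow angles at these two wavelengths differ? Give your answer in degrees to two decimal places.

0.86°

At 448 nm (n = 1.339): cos²i = 0.26431 → i = 59.062°, r = 39.834°, D_min = 138.786°, rainbow angle = 41.214°.
At 612 nm (n = 1.333): cos²i = 0.25896 → i = 59.410°, r = 40.225°, D_min = 137.922°, rainbow angle = 42.078°.
Angular width = |41.214° − 42.078°| = 0.865°.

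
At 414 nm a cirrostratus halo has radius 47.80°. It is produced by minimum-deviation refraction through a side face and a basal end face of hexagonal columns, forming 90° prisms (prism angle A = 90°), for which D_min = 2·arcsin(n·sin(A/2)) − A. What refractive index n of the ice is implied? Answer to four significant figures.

1.319

Rearranging: n = sin((D_min + A)/2) / sin(A/2).
(D_min + A)/2 = (47.80° + 90°)/2 = 68.900°.
n = sin 68.900° / sin 45° = 0.9330 / 0.7071 = 1.3194.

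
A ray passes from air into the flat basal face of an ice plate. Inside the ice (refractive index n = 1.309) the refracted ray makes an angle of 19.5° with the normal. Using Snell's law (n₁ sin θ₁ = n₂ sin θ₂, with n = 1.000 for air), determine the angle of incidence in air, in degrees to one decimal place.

25.9°

Snell: sin θ_i = n · sin θ_r = 1.309 × sin 19.5° = 1.309 × 0.3338 = 0.4370.
θ_i = arcsin(0.4370) = 25.91°.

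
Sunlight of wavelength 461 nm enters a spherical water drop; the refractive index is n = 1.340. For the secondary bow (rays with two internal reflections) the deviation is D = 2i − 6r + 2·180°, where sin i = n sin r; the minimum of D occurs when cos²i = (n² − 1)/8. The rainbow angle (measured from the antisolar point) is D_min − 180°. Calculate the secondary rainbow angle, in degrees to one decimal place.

cos²i = (1.79560 − 1)/8 = 0.09945; i = arccos(0.31536) = 71.618°.
sin r = sin 71.618°/1.340 = 0.70819; r = 45.088°.
D_min = 2·71.618° − 6·45.088° + 360° = 232.709°.
Rainbow angle = D_min − 180° = 52.709°.

52.7°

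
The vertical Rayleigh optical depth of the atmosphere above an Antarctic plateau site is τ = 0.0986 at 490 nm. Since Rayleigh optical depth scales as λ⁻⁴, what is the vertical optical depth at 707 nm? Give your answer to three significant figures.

0.0228

τ(707 nm) = τ(490 nm) × (490/707)⁴ = 0.0986 × (0.6931)⁴ = 0.0986 × 0.2307 = 0.0228.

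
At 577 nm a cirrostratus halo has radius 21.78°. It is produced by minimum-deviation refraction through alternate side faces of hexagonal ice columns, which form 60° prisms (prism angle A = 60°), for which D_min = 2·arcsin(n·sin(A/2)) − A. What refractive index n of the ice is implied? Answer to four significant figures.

Rearranging: n = sin((D_min + A)/2) / sin(A/2).
(D_min + A)/2 = (21.78° + 60°)/2 = 40.890°.
n = sin 40.890° / sin 30° = 0.6546 / 0.5000 = 1.3092.

1.309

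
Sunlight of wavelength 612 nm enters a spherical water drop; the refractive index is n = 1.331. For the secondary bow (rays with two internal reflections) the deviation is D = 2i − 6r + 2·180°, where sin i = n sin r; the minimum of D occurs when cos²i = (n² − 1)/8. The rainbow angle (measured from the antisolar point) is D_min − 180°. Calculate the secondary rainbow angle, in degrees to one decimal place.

50.4°

cos²i = (1.77156 − 1)/8 = 0.09645; i = arccos(0.31056) = 71.907°.
sin r = sin 71.907°/1.331 = 0.71417; r = 45.575°.
D_min = 2·71.907° − 6·45.575° + 360° = 230.365°.
Rainbow angle = D_min − 180° = 50.365°.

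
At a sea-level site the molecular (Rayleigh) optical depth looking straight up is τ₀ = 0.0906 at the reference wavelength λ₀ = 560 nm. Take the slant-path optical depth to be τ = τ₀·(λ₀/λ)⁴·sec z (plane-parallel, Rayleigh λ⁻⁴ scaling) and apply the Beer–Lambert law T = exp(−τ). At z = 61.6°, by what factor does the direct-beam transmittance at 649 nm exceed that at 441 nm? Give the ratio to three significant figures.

Airmass: sec 61.6° = 2.1025.
τ(649 nm) = 0.0906 × (560/649)⁴ × 2.1025 = 0.0906 × 0.5543 × 2.1025 = 0.1056.
τ(441 nm) = 0.0906 × (560/441)⁴ × 2.1025 = 0.0906 × 2.6001 × 2.1025 = 0.4953.
T(649)/T(441) = exp(τ_B − τ_A) = exp(0.3897) = 1.4765.

1.48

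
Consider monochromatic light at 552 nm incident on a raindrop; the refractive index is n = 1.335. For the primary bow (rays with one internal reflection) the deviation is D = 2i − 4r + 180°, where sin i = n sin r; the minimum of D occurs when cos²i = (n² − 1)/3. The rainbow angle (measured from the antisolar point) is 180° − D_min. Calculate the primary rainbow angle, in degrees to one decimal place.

41.8°

cos²i = (1.78222 − 1)/3 = 0.26074; i = arccos(0.51063) = 59.294°.
sin r = sin 59.294°/1.335 = 0.64405; r = 40.094°.
D_min = 2·59.294° − 4·40.094° + 180° = 138.212°.
Rainbow angle = 180° − D_min = 41.788°.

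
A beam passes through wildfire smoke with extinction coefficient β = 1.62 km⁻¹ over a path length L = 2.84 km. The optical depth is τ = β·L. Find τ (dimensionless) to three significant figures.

τ = β·L = 1.62 × 2.84 = 4.6008.

4.60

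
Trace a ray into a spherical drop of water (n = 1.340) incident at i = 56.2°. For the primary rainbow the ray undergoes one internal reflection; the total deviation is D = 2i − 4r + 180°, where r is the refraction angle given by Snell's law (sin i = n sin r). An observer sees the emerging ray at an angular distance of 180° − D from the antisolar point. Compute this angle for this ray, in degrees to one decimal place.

sin r = sin 56.2° / 1.340 = 0.8310/1.340 = 0.6201; r = 38.33°.
D = 2·56.2° − 4·38.33° + 180° = 112.40° − 153.30° + 180° = 139.10°.
Angle from antisolar point = 180° − D = 40.90°.

40.9°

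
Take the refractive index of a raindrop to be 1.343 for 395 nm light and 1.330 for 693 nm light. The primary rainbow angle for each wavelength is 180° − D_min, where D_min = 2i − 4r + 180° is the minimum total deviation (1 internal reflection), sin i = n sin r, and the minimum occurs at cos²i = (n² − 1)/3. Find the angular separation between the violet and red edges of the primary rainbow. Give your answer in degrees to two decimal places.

At 395 nm (n = 1.343): cos²i = 0.26788 → i = 58.830°, r = 39.577°, D_min = 139.354°, rainbow angle = 40.646°.
At 693 nm (n = 1.330): cos²i = 0.25630 → i = 59.585°, r = 40.422°, D_min = 137.484°, rainbow angle = 42.516°.
Angular width = |40.646° − 42.516°| = 1.871°.

1.87°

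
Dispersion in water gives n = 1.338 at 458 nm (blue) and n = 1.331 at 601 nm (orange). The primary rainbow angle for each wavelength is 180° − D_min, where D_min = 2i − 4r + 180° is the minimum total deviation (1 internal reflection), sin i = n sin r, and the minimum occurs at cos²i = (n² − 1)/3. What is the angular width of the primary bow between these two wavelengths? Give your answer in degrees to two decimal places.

At 458 nm (n = 1.338): cos²i = 0.26341 → i = 59.120°, r = 39.899°, D_min = 138.643°, rainbow angle = 41.357°.
At 601 nm (n = 1.331): cos²i = 0.25719 → i = 59.527°, r = 40.356°, D_min = 137.630°, rainbow angle = 42.370°.
Angular width = |41.357° − 42.370°| = 1.013°.

1.01°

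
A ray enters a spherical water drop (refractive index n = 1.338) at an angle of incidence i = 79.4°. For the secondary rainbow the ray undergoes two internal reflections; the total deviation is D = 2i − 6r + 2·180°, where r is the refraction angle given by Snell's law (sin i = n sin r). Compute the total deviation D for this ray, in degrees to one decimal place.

sin r = sin 79.4° / 1.338 = 0.9829/1.338 = 0.7346; r = 47.28°.
D = 2·79.4° − 6·47.28° + 2·180° = 158.80° − 283.66° + 360° = 235.14°.

235.1°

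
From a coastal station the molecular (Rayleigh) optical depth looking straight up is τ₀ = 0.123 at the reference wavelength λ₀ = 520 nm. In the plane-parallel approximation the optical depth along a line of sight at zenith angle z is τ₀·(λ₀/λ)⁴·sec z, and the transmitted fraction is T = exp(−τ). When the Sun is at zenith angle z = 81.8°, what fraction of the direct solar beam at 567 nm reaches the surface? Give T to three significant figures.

0.543

sec 81.8° = 7.0112.
τ = 0.123 × (520/567)⁴ × 7.0112 = 0.123 × 0.7074 × 7.0112 = 0.6101.
T = exp(−0.6101) = 0.5433.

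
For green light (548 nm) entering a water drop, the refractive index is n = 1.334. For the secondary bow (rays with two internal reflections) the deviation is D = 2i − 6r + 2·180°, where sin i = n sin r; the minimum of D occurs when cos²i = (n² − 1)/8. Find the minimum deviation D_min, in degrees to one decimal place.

231.2°

cos²i = (1.77956 − 1)/8 = 0.09744; i = arccos(0.31216) = 71.810°.
sin r = sin 71.810°/1.334 = 0.71217; r = 45.411°.
D_min = 2·71.810° − 6·45.411° + 360° = 231.153°.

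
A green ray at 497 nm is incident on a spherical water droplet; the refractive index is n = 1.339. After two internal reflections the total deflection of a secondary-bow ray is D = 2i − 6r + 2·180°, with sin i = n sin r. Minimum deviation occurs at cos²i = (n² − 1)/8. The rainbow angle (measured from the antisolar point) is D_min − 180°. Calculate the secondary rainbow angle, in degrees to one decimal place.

cos²i = (1.79292 − 1)/8 = 0.09912; i = arccos(0.31483) = 71.650°.
sin r = sin 71.650°/1.339 = 0.70885; r = 45.141°.
D_min = 2·71.650° − 6·45.141° + 360° = 232.451°.
Rainbow angle = D_min − 180° = 52.451°.

52.5°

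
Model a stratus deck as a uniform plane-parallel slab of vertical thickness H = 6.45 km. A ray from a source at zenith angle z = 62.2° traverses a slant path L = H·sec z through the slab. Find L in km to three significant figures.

sec z = 1/cos 62.2° = 2.1441.
L = 6.45 × 2.1441 = 13.830 km.

13.8 km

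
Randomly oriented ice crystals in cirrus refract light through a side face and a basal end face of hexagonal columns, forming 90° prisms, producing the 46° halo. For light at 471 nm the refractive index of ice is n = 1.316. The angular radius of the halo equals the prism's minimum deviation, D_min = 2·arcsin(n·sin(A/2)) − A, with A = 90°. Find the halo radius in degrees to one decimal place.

47.0°

n·sin(A/2) = 1.316 × sin 45° = 1.316 × 0.7071 = 0.9306.
D_min = 2·arcsin(0.9306) − 90° = 2 × 68.521° − 90° = 47.042°.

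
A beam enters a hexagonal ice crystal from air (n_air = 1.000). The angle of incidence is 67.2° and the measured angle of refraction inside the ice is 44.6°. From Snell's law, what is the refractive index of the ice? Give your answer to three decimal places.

1.313

n = sin θ_i / sin θ_r = sin 67.2° / sin 44.6° = 0.9219 / 0.7022 = 1.3129.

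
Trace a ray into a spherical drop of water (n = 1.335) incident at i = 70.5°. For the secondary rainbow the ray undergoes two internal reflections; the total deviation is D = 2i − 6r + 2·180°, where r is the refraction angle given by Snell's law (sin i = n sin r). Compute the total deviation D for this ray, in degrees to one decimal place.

231.5°

sin r = sin 70.5° / 1.335 = 0.9426/1.335 = 0.7061; r = 44.92°.
D = 2·70.5° − 6·44.92° + 2·180° = 141.00° − 269.51° + 360° = 231.49°.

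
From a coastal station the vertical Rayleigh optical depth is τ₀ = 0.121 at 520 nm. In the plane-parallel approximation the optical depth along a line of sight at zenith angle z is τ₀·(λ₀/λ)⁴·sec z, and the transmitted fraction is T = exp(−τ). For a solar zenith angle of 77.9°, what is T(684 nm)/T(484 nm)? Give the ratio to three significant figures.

Airmass: sec 77.9° = 4.7706.
τ(684 nm) = 0.121 × (520/684)⁴ × 4.7706 = 0.121 × 0.3340 × 4.7706 = 0.1928.
τ(484 nm) = 0.121 × (520/484)⁴ × 4.7706 = 0.121 × 1.3324 × 4.7706 = 0.7691.
T(684)/T(484) = exp(τ_B − τ_A) = exp(0.5763) = 1.7794.

1.78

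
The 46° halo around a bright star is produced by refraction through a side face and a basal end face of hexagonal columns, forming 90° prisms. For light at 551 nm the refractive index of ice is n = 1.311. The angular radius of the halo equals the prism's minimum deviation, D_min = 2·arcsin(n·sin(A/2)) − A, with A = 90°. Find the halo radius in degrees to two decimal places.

n·sin(A/2) = 1.311 × sin 45° = 1.311 × 0.7071 = 0.9270.
D_min = 2·arcsin(0.9270) − 90° = 2 × 67.974° − 90° = 45.949°.

45.95°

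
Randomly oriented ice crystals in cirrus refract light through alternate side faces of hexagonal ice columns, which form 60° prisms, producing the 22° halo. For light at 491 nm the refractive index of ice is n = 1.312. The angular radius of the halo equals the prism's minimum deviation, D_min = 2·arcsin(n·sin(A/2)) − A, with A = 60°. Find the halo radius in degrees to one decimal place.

22.0°

n·sin(A/2) = 1.312 × sin 30° = 1.312 × 0.5000 = 0.6560.
D_min = 2·arcsin(0.6560) − 60° = 2 × 40.996° − 60° = 21.991°.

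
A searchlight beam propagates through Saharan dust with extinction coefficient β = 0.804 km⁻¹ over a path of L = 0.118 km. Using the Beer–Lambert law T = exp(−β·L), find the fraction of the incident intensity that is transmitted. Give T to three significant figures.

τ = β·L = 0.804 × 0.118 = 0.0949.
T = exp(−0.0949) = 0.9095.

0.909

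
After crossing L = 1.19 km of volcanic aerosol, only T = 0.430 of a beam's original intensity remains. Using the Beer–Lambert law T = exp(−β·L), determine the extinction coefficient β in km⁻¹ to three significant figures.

Beer–Lambert: T = exp(−βL) ⇒ β = −ln(T)/L = −ln(0.430)/1.19 = 0.8440/1.19 = 0.7092 km⁻¹.

0.709 km⁻¹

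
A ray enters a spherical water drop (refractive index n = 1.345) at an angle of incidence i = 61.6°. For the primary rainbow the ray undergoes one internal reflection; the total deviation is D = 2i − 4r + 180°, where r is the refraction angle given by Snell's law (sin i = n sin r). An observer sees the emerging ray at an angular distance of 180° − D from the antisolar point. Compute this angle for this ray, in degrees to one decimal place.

40.2°

sin r = sin 61.6° / 1.345 = 0.8796/1.345 = 0.6540; r = 40.84°.
D = 2·61.6° − 4·40.84° + 180° = 123.20° − 163.38° + 180° = 139.82°.
Angle from antisolar point = 180° − D = 40.18°.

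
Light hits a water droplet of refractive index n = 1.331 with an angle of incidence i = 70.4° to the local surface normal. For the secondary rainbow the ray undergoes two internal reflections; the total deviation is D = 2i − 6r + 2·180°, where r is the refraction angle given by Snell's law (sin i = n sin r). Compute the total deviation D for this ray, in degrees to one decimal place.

sin r = sin 70.4° / 1.331 = 0.9421/1.331 = 0.7078; r = 45.05°.
D = 2·70.4° − 6·45.05° + 2·180° = 140.80° − 270.33° + 360° = 230.47°.

230.5°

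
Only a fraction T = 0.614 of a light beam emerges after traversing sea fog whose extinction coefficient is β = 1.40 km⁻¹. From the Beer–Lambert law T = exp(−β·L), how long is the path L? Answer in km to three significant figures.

0.348 km

Beer–Lambert: T = exp(−βL) ⇒ L = −ln(T)/β = −ln(0.614)/1.40 = 0.4878/1.40 = 0.3484 km.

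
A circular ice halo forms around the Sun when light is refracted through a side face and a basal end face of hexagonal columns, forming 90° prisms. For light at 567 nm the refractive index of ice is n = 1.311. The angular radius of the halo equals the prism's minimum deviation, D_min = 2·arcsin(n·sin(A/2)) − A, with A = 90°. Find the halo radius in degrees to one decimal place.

45.9°

n·sin(A/2) = 1.311 × sin 45° = 1.311 × 0.7071 = 0.9270.
D_min = 2·arcsin(0.9270) − 90° = 2 × 67.974° − 90° = 45.949°.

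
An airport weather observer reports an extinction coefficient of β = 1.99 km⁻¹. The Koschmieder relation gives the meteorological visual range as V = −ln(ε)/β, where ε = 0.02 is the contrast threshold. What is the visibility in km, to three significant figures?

V = −ln(0.02) / 1.99 = 3.912 / 1.99 = 1.9658 km.

1.97 km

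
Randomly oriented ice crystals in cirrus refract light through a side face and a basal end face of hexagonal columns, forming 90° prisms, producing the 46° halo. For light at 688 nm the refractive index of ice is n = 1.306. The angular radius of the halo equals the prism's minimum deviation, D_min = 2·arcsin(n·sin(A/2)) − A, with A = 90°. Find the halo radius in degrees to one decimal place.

n·sin(A/2) = 1.306 × sin 45° = 1.306 × 0.7071 = 0.9235.
D_min = 2·arcsin(0.9235) − 90° = 2 × 67.440° − 90° = 44.881°.

44.9°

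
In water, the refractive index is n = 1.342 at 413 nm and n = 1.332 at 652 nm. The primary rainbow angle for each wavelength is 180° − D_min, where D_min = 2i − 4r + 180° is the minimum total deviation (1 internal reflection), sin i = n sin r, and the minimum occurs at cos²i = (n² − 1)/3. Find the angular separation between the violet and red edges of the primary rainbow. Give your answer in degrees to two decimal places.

1.44°

At 413 nm (n = 1.342): cos²i = 0.26699 → i = 58.888°, r = 39.641°, D_min = 139.213°, rainbow angle = 40.787°.
At 652 nm (n = 1.332): cos²i = 0.25807 → i = 59.469°, r = 40.290°, D_min = 137.776°, rainbow angle = 42.224°.
Angular width = |40.787° − 42.224°| = 1.437°.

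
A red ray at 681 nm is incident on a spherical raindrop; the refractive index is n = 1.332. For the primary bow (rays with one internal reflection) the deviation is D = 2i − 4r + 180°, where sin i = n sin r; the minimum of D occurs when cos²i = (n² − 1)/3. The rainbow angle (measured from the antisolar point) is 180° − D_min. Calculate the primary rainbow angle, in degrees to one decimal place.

42.2°

cos²i = (1.77422 − 1)/3 = 0.25807; i = arccos(0.50801) = 59.469°.
sin r = sin 59.469°/1.332 = 0.64666; r = 40.290°.
D_min = 2·59.469° − 4·40.290° + 180° = 137.776°.
Rainbow angle = 180° − D_min = 42.224°.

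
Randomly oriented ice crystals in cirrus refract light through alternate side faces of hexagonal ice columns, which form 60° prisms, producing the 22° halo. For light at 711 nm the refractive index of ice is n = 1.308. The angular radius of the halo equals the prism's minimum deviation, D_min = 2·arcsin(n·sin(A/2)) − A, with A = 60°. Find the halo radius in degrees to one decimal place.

21.7°

n·sin(A/2) = 1.308 × sin 30° = 1.308 × 0.5000 = 0.6540.
D_min = 2·arcsin(0.6540) − 60° = 2 × 40.844° − 60° = 21.688°.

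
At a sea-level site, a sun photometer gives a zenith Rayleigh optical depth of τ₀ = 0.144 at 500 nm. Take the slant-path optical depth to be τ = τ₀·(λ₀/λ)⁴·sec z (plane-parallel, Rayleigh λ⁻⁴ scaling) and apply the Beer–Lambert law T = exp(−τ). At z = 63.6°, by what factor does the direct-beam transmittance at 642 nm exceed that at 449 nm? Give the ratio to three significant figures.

1.46

Airmass: sec 63.6° = 2.2490.
τ(642 nm) = 0.144 × (500/642)⁴ × 2.2490 = 0.144 × 0.3679 × 2.2490 = 0.1192.
τ(449 nm) = 0.144 × (500/449)⁴ × 2.2490 = 0.144 × 1.5378 × 2.2490 = 0.4980.
T(642)/T(449) = exp(τ_B − τ_A) = exp(0.3789) = 1.4606.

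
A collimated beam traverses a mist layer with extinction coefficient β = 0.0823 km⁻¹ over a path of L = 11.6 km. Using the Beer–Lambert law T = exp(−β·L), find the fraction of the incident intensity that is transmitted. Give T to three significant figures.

τ = β·L = 0.0823 × 11.6 = 0.9547.
T = exp(−0.9547) = 0.3849.

0.385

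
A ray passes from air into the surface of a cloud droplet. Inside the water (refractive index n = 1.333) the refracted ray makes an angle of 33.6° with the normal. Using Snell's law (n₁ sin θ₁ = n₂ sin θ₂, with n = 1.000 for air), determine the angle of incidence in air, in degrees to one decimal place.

Snell: sin θ_i = n · sin θ_r = 1.333 × sin 33.6° = 1.333 × 0.5534 = 0.7377.
θ_i = arcsin(0.7377) = 47.53°.

47.5°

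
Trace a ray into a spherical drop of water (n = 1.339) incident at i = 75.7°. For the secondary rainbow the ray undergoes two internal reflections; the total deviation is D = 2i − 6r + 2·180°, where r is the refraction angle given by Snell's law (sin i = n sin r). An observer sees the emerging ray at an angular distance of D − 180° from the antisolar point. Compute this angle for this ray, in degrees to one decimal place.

53.2°

sin r = sin 75.7° / 1.339 = 0.9690/1.339 = 0.7237; r = 46.36°.
D = 2·75.7° − 6·46.36° + 2·180° = 151.40° − 278.16° + 360° = 233.24°.
Angle from antisolar point = D − 180° = 53.24°.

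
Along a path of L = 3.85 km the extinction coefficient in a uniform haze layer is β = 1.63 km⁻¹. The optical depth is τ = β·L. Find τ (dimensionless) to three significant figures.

6.28

τ = β·L = 1.63 × 3.85 = 6.2755.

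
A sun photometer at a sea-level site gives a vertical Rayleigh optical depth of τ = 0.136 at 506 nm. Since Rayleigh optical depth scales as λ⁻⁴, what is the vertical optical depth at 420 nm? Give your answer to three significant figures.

0.287

τ(420 nm) = τ(506 nm) × (506/420)⁴ = 0.136 × (1.2048)⁴ = 0.136 × 2.1067 = 0.2865.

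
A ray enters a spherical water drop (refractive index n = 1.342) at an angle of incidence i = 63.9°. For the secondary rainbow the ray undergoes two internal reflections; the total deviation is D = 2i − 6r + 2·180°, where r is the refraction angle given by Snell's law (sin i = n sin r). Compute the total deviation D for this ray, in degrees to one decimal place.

sin r = sin 63.9° / 1.342 = 0.8980/1.342 = 0.6692; r = 42.00°.
D = 2·63.9° − 6·42.00° + 2·180° = 127.80° − 252.02° + 360° = 235.78°.

235.8°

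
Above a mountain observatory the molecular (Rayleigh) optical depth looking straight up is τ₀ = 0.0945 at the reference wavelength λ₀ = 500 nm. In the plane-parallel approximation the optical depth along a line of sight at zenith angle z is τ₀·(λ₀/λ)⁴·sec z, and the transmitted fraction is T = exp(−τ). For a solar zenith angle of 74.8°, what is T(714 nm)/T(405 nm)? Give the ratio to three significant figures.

Airmass: sec 74.8° = 3.8140.
τ(714 nm) = 0.0945 × (500/714)⁴ × 3.8140 = 0.0945 × 0.2405 × 3.8140 = 0.0867.
τ(405 nm) = 0.0945 × (500/405)⁴ × 3.8140 = 0.0945 × 2.3231 × 3.8140 = 0.8373.
T(714)/T(405) = exp(τ_B − τ_A) = exp(0.7506) = 2.1183.

2.12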